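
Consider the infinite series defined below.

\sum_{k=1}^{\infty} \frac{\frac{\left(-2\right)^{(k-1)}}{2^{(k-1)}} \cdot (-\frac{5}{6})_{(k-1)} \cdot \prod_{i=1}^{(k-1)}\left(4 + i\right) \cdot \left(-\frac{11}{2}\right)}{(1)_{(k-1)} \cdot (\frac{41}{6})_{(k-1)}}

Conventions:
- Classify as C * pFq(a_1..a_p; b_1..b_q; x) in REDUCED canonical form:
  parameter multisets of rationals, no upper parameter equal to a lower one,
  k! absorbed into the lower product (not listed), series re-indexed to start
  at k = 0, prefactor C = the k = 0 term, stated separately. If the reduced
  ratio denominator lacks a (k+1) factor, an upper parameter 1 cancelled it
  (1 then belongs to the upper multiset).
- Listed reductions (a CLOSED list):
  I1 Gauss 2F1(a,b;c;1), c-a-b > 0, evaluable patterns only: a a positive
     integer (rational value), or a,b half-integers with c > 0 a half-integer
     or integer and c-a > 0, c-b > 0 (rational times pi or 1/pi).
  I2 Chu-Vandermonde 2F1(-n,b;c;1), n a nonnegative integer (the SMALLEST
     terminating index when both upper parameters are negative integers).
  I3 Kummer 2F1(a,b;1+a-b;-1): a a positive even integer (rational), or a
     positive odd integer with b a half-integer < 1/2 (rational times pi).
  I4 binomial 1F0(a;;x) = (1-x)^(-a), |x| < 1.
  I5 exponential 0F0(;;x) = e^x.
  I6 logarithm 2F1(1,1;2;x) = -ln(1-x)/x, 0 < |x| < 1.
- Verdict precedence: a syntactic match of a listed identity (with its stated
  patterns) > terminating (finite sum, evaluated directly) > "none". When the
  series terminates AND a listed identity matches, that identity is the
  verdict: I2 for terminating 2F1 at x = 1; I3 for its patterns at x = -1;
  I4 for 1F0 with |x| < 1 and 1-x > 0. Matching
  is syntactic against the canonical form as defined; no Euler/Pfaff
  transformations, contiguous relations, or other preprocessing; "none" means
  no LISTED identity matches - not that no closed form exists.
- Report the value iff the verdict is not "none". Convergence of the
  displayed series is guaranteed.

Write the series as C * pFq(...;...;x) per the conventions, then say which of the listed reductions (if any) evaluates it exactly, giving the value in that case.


The series (x = -1) is 2F1: upper {-\frac{5}{6}, 5}, lower {\frac{41}{6}}, prefactor -\frac{11}{2}. Verdict: none. A 2F1 with upper {-\frac{5}{6}, 5} fits none of I1-I6 at x = -1; the sum runs forever.

Key observation: from the first term -\frac{11}{2}: the two k-th powers (C = -11/2, x = -1) combine into one argument.
Adjacent-term ratio: r(k) = -1 * (k-\frac{5}{6}) (k+5) / [(k+\frac{41}{6}) (k+1)] - poly over poly, x = -1 from leading terms; C = -\frac{11}{2} at k = 0.


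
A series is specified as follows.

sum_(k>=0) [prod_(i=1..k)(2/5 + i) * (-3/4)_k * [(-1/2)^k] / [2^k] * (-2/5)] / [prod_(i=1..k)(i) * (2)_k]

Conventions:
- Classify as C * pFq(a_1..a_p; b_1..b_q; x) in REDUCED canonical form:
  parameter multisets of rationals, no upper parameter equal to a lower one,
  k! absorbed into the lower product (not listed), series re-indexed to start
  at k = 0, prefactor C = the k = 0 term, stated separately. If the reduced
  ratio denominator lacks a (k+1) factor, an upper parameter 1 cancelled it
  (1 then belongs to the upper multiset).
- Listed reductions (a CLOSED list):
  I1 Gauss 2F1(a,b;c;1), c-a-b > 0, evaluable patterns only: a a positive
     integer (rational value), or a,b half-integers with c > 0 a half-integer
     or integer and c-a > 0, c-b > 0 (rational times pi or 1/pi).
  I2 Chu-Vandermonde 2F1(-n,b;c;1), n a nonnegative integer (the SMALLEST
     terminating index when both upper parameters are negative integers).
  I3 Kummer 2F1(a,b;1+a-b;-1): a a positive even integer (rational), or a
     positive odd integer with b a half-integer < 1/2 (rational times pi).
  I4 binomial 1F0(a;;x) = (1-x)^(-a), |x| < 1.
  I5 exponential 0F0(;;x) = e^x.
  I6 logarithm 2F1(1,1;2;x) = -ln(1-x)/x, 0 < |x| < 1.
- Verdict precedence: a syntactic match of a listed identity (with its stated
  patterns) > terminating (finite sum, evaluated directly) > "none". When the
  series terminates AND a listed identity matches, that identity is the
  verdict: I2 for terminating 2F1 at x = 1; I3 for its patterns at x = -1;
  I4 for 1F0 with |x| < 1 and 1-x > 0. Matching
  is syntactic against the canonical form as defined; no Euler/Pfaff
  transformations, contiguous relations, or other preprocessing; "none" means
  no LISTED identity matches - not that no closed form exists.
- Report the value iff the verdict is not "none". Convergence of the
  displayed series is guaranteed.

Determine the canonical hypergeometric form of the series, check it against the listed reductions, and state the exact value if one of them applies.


x = -1/4 here; the reduced form reads 2F1, upper {-3/4, 7/5}, lower {2}, C = -2/5. Verdict: none here - no I1-I6 shape fits x = -1/4 with lower {2}.

Key observation: x = (-1/4) and the running product (prefactor -2/5) telescopes to a rising factorial.
Step ratio: r(k) = (-1/4) * (k-3/4) (k+7/5) / [(k+2) (k+1)] - rational in k. x = (-1/4); t_0 = -2/5; negate the roots.


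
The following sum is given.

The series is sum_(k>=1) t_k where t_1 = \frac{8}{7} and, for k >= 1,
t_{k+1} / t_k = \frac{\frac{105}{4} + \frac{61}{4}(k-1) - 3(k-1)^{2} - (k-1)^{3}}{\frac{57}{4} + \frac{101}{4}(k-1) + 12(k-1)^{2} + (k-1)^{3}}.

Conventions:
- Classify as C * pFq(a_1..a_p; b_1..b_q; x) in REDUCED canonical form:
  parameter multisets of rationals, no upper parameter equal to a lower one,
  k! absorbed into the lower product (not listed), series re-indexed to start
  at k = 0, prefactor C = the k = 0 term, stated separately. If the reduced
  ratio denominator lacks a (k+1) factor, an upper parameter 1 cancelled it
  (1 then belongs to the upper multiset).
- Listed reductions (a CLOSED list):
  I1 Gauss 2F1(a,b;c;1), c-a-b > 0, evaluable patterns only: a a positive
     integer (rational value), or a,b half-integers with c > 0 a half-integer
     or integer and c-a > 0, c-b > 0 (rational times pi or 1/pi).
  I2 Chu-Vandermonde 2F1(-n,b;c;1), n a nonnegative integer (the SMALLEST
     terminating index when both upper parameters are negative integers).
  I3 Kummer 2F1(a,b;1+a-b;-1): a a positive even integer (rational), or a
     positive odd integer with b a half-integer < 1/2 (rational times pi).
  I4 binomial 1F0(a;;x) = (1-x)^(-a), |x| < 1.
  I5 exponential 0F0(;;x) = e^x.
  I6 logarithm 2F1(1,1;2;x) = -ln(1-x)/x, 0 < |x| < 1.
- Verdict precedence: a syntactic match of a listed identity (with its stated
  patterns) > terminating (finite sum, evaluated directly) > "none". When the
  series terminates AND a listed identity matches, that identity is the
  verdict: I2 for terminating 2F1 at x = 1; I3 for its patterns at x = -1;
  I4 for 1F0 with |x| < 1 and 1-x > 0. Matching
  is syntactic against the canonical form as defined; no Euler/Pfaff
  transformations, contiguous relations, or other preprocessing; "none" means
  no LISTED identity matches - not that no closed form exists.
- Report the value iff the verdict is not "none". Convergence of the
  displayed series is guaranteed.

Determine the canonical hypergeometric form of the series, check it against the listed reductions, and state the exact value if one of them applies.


Canonical form: C = \frac{8}{7} times 2F1 with upper {-\frac{7}{2}, 5}, lower {\frac{19}{2}}, x = -1. Verdict: Kummer (I3) fires (x = -1; c = \frac{19}{2} equals 1+a-b for upper {-\frac{7}{2}, 5}: listed pattern). Sum: \frac{109395}{65536} \cdot \pi.

Structural cue: x = -1 and cancel k + 3/2 from the displayed ratio first; then prefactor 8/7.
Consecutive-term ratio: r(k) = -1 * (k-\frac{7}{2}) (k+5) / [(k+\frac{19}{2}) (k+1)] - rational in k. x = -1; t_0 = \frac{8}{7}; negate the roots.


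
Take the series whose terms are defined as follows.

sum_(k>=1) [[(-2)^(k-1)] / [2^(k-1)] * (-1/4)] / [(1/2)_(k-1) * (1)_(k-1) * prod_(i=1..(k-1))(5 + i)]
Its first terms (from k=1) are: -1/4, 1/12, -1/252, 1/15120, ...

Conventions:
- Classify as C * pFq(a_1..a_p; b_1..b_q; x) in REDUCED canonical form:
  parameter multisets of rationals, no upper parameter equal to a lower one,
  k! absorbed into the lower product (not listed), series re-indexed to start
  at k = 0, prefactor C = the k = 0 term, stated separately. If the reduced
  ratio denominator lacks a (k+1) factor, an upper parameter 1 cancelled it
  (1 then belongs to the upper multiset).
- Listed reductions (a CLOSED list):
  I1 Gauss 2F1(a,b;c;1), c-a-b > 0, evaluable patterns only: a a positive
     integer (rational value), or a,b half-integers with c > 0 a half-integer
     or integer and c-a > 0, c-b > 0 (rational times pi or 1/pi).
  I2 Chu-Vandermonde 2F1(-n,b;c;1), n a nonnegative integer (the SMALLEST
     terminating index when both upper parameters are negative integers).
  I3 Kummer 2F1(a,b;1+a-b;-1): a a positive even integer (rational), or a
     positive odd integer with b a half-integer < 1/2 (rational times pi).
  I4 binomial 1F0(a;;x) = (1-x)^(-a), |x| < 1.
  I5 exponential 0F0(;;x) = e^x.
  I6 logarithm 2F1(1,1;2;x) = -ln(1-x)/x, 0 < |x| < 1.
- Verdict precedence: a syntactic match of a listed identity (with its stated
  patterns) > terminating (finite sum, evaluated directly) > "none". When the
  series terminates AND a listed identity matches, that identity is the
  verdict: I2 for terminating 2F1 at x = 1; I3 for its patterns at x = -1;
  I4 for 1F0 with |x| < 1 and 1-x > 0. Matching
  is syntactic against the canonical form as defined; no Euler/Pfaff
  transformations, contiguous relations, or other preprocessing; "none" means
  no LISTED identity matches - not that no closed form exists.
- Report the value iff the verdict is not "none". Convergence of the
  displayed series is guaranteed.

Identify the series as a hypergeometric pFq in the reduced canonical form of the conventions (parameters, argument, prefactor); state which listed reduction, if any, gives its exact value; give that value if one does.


Structural cue: t_0 = -1/4 here, and (1)_k (C = -1/4) is k! itself.
Term ratio: r(k) = (-1) * 1 / [(k+1/2) (k+6) (k+1)] - poly over poly, x = (-1) from leading terms; C = -1/4 at k = 0.

Canonical form: C = -1/4 times 0F2 with upper {-}, lower {1/2, 6}, x = -1. Verdict: none. A 0F2 with upper {-} fits none of I1-I6 at x = -1; the sum runs forever.


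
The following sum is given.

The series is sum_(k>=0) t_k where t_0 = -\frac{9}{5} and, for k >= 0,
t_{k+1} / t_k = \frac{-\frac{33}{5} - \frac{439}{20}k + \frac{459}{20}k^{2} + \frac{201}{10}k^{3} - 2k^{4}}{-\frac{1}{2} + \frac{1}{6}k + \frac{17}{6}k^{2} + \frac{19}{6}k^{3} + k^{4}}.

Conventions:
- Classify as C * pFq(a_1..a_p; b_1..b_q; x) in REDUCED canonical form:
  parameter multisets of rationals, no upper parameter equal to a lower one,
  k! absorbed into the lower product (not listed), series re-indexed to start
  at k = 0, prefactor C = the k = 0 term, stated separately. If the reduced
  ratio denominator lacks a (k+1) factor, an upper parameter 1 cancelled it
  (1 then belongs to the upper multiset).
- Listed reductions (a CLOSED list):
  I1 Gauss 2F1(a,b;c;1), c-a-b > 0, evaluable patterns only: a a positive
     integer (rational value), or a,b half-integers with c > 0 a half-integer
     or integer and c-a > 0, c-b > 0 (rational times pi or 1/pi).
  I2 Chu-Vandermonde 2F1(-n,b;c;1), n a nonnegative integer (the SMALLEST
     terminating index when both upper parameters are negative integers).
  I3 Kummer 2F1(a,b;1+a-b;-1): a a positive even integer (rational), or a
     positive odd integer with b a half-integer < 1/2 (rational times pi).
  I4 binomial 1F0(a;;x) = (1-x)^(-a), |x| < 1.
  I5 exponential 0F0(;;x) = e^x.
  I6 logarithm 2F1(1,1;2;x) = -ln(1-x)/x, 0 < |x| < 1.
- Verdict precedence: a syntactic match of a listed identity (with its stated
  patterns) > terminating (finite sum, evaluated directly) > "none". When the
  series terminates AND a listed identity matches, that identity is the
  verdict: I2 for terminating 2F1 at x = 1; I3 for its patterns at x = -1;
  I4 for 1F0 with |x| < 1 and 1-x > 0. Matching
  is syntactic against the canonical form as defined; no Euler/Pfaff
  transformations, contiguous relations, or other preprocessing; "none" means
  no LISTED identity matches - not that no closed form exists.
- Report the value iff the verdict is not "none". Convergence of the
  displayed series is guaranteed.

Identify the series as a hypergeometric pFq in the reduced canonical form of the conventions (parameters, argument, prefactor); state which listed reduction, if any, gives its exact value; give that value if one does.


Classification (C = -\frac{9}{5}): 3F2 with upper {-11, -\frac{4}{5}, \frac{1}{4}}, lower {-\frac{1}{3}, 1}, argument x = -2. Verdict: terminating. With -11 upstairs the series is a 12-term polynomial sum; evaluated term by term. Its exact value is -\frac{5897703372218419527}{920000000000000}.

Key observation: with t_0 = -\frac{9}{5}, cancel k + 3/2 from the displayed ratio first; then C = -9/5.
Step ratio: r(k) = -2 * (k-11) (k-\frac{4}{5}) (k+\frac{1}{4}) / [(k-\frac{1}{3}) (k+1) (k+1)] ; factor over Q: parameters, x = -2, and C = -\frac{9}{5}.


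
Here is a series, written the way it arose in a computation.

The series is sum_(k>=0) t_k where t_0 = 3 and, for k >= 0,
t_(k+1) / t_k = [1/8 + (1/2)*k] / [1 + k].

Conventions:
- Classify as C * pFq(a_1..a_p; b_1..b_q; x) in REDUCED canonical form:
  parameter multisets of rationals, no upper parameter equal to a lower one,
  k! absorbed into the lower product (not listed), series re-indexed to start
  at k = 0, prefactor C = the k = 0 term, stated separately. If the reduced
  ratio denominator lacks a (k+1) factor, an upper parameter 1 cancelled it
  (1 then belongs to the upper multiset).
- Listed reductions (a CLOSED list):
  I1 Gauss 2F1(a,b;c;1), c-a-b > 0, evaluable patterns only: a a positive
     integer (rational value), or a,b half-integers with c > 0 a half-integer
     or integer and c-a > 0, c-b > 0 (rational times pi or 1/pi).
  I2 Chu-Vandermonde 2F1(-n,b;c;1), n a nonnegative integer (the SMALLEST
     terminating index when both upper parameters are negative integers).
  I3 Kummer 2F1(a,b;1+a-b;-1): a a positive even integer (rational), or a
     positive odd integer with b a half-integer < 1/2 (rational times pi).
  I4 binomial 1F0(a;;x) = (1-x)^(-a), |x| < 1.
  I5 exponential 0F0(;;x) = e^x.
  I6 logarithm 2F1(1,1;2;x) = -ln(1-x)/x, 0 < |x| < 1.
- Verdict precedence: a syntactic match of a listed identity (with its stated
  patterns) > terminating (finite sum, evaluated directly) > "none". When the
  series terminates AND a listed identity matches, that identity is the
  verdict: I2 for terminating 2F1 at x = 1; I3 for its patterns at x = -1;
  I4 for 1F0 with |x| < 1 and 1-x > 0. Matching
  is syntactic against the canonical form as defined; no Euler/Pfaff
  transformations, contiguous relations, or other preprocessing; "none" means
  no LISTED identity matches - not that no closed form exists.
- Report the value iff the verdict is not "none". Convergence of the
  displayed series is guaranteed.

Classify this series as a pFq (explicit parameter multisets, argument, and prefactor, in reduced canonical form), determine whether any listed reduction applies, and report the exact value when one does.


Canonical form: C = 3 times 1F0 with upper {1/4}, lower {-}, x = 1/2. Verdict at x = 1/2: binomial (I4) matches (the 1F0 binomial series: exponent -1/4, x = 1/2). Exact value: 3 * (1/2)^(-1/4).

Structural cue: x = (1/2) and the expanded ratio factors over Q; C = 3, x = 1/2, roots give parameters.
Term ratio: r(k) = (1/2) * (k+1/4) / [(k+1)] - poly over poly, x = (1/2) from leading terms; C = 3 at k = 0.


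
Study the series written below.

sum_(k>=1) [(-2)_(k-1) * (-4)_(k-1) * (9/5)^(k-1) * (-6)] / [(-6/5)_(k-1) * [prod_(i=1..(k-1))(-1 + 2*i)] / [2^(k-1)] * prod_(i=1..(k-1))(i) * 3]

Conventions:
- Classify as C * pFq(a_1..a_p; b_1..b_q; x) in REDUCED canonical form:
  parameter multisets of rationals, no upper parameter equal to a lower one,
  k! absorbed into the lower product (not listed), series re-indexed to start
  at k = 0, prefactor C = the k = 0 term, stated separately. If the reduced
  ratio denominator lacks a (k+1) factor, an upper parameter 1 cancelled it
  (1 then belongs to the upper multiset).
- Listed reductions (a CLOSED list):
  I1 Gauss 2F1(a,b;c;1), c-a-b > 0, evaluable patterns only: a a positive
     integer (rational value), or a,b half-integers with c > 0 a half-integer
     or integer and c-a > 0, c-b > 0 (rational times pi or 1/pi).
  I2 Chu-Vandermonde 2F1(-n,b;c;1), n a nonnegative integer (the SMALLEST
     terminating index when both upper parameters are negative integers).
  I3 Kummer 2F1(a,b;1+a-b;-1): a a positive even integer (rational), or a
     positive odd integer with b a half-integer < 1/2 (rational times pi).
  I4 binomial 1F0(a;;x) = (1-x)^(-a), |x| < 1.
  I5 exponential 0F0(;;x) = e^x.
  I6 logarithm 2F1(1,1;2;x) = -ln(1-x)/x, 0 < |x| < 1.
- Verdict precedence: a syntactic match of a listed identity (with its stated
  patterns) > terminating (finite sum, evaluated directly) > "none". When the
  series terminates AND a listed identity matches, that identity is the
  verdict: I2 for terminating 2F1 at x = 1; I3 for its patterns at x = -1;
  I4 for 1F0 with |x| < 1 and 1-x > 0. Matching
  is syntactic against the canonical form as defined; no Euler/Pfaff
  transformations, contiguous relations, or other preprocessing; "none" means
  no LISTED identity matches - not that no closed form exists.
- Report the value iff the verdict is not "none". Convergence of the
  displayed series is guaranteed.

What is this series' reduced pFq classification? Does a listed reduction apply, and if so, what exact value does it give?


The tell: t_0 being -2, the lower odd product (C = -2, x = 9/5) is 2^k (1/2)_k.
Consecutive-term ratio: r(k) = (9/5) * (k-4) (k-2) / [(k-6/5) (k+1/2) (k+1)] ; factor over Q: parameters, x = (9/5), and C = -2.

Classification (C = -2): 2F2 with upper {-4, -2}, lower {-6/5, 1/2}, argument x = 9/5. Verdict: terminating - the sum ends at index 2 because -2 is a negative integer; exact evaluation follows. Sum: -386.


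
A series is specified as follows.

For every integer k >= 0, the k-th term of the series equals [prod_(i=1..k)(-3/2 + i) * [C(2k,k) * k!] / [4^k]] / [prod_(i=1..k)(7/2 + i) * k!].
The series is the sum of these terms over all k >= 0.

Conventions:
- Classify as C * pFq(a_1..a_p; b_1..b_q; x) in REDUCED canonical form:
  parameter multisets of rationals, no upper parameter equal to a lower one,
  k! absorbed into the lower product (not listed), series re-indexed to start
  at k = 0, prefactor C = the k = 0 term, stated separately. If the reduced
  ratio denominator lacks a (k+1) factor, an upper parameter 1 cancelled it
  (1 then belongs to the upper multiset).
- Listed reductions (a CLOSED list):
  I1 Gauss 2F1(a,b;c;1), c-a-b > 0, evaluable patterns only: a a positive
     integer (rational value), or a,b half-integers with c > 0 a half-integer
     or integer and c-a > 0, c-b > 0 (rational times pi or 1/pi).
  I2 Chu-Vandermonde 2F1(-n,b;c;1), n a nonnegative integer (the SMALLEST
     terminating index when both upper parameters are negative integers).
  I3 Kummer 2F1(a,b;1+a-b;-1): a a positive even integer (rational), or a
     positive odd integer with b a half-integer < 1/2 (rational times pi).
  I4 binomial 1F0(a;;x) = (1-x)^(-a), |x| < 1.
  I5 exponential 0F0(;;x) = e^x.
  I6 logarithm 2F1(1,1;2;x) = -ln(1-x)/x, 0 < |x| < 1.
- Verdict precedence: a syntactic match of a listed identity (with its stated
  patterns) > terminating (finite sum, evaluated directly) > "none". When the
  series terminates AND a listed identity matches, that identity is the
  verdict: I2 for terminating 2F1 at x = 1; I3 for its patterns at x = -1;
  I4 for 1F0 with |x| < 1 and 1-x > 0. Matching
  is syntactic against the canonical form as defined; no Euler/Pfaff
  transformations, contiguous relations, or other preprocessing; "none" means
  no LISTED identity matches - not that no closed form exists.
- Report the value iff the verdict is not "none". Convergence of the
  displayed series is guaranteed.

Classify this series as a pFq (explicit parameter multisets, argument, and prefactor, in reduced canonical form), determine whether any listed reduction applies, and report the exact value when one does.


This is 1 * 2F1(-1/2, 1/2; 9/2; 1) in reduced canonical form. Verdict: the half-integer Gauss pattern (I1) fires (x = 1; upper {-1/2, 1/2} half-integers, c = 9/2 in the evaluable pattern). Exact value: (1225/4096) * pi.

The tell: with t_0 = 1, the running product (prefactor 1) telescopes to a rising factorial.
Adjacent-term ratio: r(k) = 1 * (k-1/2) (k+1/2) / [(k+9/2) (k+1)] - rational; roots negated = parameters, x = 1, C = 1.


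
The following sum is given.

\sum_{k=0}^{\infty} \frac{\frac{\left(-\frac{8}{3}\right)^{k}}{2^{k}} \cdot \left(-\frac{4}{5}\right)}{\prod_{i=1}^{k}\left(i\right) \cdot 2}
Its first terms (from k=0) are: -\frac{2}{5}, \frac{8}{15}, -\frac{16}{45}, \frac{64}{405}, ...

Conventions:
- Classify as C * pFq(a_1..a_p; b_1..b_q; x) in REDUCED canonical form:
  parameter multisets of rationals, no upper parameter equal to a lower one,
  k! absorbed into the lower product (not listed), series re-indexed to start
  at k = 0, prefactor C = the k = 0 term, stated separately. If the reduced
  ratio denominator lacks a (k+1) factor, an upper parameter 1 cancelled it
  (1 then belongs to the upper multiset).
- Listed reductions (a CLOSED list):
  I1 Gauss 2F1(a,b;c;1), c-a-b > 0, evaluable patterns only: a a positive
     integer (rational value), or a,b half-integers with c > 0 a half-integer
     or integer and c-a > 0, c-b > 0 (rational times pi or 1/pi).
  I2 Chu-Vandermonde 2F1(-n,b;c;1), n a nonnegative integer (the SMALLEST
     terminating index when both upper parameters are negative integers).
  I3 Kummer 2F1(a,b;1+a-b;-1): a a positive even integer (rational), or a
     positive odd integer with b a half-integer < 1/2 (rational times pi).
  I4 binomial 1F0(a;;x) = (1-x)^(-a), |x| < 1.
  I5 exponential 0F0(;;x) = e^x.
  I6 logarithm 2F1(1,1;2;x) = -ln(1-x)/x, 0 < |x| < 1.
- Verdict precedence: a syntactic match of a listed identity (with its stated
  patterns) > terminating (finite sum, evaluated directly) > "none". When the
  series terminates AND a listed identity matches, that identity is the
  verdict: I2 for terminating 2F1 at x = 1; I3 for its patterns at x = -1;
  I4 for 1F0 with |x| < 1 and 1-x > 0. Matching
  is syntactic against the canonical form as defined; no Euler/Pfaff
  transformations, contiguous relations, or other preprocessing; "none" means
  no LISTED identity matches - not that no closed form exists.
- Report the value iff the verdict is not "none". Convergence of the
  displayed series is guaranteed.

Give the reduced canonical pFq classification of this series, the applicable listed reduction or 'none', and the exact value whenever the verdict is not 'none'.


This is -\frac{2}{5} * 0F0(-; -; -\frac{4}{3}) in reduced canonical form. Verdict: this is exponential (I5) (the 0F0 exponential series at x = -\frac{4}{3}). Hence: \left(-\frac{2}{5}\right) \cdot e^{-\frac{4}{3}}.

Key step: t_0 = -\frac{2}{5} here, and the product of the first k integers (C = -2/5) is k!.
Consecutive-term ratio: r(k) = -\frac{4}{3} * 1 / [(k+1)] - rational in k. x = -\frac{4}{3}; t_0 = -\frac{2}{5}; negate the roots.


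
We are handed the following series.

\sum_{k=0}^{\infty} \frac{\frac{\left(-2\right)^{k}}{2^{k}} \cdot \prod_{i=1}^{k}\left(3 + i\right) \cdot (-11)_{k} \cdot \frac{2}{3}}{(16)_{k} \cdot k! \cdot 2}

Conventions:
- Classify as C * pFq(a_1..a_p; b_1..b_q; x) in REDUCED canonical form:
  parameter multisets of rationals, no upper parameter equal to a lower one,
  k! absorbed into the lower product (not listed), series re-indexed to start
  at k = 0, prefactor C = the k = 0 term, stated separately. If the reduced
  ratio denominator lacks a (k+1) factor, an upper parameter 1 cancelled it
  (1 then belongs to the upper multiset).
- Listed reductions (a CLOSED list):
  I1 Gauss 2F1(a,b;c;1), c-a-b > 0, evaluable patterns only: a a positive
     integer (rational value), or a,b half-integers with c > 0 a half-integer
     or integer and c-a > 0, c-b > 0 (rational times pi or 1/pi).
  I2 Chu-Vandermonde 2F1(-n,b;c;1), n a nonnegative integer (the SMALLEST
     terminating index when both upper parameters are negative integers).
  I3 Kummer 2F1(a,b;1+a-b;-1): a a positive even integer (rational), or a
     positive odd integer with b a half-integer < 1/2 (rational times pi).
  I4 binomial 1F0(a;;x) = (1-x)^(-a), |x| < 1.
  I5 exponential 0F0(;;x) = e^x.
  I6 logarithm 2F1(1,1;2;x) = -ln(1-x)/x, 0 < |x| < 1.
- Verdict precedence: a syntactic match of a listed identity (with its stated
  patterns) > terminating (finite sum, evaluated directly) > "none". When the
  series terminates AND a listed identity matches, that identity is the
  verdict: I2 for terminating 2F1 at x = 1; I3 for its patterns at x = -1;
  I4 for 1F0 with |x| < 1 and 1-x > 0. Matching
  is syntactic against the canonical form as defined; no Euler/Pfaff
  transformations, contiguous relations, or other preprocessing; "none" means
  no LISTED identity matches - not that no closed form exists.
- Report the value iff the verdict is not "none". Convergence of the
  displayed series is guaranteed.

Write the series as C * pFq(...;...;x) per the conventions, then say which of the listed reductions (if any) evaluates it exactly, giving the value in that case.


At argument -1: a 2F1 with upper {-11, 4}, lower {16}, scaled by C = \frac{1}{3}. Verdict (x = -1): Kummer (I3) applies (x = -1; c = 16 equals 1+a-b for upper {-11, 4}: listed pattern). Hence: \frac{35}{6}.

First insight: x = -1 and the two k-th powers (C = 1/3, x = -1) combine into one argument.
Ratio: r(k) = -1 * (k-11) (k+4) / [(k+16) (k+1)] - rational in k, leading ratio -1; with t_0 = \frac{1}{3}, classification follows.


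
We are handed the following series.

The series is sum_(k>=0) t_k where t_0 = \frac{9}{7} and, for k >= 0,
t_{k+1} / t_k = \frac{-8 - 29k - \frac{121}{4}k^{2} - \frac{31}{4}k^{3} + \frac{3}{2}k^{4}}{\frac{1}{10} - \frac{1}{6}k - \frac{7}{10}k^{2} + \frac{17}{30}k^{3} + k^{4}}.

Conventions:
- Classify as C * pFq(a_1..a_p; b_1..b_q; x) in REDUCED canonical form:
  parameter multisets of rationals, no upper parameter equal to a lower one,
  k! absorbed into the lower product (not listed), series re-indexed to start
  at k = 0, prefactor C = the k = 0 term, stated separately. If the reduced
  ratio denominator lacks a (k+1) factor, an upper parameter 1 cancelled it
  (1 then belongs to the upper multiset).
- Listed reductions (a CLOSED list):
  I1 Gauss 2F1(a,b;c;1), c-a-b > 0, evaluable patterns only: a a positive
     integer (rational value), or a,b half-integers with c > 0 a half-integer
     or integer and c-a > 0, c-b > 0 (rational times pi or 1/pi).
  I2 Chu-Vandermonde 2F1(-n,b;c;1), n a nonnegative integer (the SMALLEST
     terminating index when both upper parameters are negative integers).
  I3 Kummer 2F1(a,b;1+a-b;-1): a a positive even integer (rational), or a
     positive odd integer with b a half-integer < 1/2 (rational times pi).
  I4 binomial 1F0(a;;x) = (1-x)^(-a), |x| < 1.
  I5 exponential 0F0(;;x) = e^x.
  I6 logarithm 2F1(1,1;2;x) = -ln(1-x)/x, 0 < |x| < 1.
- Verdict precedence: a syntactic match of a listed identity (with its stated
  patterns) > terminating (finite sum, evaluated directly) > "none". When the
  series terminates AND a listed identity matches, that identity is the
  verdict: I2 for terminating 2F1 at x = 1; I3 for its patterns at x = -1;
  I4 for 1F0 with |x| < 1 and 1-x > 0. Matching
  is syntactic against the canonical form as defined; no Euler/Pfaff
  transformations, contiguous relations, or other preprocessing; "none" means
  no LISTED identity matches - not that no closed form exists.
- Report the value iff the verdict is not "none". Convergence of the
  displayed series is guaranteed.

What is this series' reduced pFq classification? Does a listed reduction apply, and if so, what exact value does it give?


Canonical form: C = \frac{9}{7} times 3F2 with upper {-8, 1, \frac{4}{3}}, lower {-\frac{3}{5}, -\frac{1}{3}}, x = \frac{3}{2}. Verdict: terminating - upper -8 stops the sum at k = 8; the 9 terms are added exactly. Hence: \frac{240034302567}{125328896}.

First insight: t_0 being \frac{9}{7}, factor the ratio over Q (C = 9/7): negated roots = parameters.
Term ratio: r(k) = \frac{3}{2} * (k-8) (k+1) (k+\frac{4}{3}) / [(k-\frac{3}{5}) (k-\frac{1}{3}) (k+1)] - rational; roots negated = parameters, x = \frac{3}{2}, C = \frac{9}{7}.


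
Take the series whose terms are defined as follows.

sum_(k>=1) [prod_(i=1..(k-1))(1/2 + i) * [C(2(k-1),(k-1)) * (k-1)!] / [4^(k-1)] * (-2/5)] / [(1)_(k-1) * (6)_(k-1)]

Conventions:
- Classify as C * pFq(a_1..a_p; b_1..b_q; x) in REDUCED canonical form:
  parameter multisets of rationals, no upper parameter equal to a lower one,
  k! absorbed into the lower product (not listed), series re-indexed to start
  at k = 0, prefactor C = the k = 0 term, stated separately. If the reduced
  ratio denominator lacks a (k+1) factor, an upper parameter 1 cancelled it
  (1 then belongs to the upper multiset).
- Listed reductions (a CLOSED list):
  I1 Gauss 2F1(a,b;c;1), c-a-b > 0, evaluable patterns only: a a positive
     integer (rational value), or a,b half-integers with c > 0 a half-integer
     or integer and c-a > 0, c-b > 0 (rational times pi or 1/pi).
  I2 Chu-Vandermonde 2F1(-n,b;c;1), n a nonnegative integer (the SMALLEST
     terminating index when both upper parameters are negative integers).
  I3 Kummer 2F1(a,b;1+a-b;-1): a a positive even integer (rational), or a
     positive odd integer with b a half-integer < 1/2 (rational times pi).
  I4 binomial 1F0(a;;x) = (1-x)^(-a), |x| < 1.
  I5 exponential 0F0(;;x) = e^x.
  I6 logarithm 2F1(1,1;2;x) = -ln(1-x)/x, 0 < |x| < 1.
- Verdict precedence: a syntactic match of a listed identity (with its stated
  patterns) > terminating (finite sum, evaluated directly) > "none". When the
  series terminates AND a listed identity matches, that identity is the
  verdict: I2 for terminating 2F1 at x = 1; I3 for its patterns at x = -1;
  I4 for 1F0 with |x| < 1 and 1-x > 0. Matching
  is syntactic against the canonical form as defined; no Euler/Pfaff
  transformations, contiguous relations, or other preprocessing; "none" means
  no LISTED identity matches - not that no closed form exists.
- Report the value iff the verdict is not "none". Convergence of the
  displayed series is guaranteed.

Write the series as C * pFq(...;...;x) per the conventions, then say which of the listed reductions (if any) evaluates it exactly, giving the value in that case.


x = 1 here; the reduced form reads 2F1, upper {1/2, 3/2}, lower {6}, C = -2/5. Verdict: Gauss's theorem I1 (half-integer case) matches (x = 1; upper {1/2, 3/2} half-integers, c = 6 in the evaluable pattern). Sum: (-16384/11025) / pi.

First insight: with t_0 = -2/5, (1)_k (C = -2/5) is k! itself.
Consecutive-term ratio: r(k) = 1 * (k+1/2) (k+3/2) / [(k+6) (k+1)] - rational; roots negated = parameters, x = 1, C = -2/5.


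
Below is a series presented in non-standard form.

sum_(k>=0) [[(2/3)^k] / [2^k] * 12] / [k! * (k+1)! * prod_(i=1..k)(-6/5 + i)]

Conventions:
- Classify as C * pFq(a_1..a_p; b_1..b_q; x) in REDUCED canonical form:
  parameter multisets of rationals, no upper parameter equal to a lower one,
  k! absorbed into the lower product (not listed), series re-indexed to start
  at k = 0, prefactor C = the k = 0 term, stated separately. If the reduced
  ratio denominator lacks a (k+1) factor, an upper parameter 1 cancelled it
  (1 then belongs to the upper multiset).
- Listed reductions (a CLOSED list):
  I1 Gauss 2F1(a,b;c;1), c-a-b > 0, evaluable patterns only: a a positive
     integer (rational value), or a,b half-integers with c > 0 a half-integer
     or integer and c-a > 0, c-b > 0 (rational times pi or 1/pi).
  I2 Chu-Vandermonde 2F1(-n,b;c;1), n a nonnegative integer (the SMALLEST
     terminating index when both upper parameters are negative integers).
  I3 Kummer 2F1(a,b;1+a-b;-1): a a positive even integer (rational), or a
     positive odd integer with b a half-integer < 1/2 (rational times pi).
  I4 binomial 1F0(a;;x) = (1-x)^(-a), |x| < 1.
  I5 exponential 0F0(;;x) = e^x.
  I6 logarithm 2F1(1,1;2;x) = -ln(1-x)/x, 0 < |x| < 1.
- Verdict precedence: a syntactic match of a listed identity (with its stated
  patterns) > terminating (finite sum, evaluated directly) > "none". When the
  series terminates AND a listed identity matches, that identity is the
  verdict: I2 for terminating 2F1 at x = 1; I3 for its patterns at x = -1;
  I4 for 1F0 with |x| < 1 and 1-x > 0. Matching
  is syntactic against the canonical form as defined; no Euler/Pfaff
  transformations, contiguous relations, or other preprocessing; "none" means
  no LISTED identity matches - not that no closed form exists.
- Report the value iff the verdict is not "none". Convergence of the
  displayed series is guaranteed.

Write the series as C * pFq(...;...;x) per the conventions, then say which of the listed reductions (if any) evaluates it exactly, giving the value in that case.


Reduced: x = 1/3, 0F2, upper = {-}, lower = {-1/5, 2}, C = 12. Verdict: none here - no I1-I6 shape fits x = 1/3 with lower {-1/5, 2}.

Structural cue: from the first term 12: the lower running product (C = 12) is a rising factorial.
Step ratio: r(k) = (1/3) * 1 / [(k-1/5) (k+2) (k+1)] - rational in k. x = (1/3); t_0 = 12; negate the roots.


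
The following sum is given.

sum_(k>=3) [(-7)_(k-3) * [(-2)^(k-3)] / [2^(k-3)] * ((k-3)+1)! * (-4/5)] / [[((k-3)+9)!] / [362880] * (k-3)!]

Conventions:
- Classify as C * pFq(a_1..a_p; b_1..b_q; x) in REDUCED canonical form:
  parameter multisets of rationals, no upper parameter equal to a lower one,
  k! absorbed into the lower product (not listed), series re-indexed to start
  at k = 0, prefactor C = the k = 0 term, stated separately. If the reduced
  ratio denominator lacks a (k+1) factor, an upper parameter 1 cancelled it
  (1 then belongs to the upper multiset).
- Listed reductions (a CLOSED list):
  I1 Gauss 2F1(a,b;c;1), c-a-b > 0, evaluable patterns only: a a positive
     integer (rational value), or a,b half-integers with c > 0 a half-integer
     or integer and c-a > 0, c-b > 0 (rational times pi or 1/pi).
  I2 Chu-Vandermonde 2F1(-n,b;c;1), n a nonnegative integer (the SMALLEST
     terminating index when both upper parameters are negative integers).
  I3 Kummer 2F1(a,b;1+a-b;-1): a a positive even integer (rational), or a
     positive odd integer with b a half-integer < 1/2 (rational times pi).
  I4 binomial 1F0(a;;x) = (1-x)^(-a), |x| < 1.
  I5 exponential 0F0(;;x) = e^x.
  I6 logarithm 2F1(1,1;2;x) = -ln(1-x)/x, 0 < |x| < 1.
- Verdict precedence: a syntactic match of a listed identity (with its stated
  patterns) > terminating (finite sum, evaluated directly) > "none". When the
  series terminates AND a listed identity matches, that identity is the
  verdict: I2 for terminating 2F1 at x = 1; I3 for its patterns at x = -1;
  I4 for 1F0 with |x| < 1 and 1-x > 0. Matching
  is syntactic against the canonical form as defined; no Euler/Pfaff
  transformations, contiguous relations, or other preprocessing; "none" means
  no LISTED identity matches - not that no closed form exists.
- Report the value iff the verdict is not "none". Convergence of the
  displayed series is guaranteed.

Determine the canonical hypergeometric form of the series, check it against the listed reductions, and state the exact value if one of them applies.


This is -4/5 * 2F1(-7, 2; 10; -1) in reduced canonical form. Verdict at x = -1: Kummer's theorem (I3) matches (x = -1; c = 10 equals 1+a-b for upper {-7, 2}: listed pattern). Exact value: -18/5.

The tell: from the first term -4/5: the two k-th powers (prefactor -4/5) combine into one argument.
Step ratio: r(k) = (-1) * (k-7) (k+2) / [(k+10) (k+1)] - rational in k. x = (-1); t_0 = -4/5; negate the roots.


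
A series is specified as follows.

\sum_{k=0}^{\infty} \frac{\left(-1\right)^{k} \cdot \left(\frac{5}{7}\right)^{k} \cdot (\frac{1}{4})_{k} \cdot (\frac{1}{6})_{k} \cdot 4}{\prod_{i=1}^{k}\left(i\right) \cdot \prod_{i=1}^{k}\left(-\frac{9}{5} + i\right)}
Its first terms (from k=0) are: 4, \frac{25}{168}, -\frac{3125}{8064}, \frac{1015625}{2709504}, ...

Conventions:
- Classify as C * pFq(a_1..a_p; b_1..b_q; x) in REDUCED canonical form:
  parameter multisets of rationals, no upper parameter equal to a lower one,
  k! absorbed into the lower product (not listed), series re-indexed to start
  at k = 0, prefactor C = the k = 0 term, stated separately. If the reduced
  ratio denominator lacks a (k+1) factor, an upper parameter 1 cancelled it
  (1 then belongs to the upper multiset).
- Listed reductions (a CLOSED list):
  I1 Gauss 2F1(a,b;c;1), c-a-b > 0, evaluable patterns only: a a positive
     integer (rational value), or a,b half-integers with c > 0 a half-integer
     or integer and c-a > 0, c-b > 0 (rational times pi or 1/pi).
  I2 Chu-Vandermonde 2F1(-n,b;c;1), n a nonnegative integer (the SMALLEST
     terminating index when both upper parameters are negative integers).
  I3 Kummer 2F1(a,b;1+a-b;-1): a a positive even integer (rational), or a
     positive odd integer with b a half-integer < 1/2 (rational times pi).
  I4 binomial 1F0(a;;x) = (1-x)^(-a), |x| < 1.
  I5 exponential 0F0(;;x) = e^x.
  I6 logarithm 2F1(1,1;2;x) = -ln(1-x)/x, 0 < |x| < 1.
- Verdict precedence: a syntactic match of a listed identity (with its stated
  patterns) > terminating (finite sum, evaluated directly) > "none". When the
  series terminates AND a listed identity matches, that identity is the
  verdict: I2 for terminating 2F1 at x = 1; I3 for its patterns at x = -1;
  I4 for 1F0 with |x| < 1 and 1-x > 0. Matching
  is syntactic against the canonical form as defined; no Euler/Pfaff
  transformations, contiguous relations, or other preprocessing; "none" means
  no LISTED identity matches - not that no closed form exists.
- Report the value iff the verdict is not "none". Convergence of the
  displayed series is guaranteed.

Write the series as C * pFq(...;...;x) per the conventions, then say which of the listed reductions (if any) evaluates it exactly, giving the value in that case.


Prefactor 4, argument -\frac{5}{7}: 2F1 with upper {\frac{1}{6}, \frac{1}{4}} over lower {-\frac{4}{5}}. Verdict: none (x = -\frac{5}{7}): each listed identity misses the multisets {\frac{1}{6}, \frac{1}{4}} ; {-\frac{4}{5}}.

Structural cue: from the first term 4: the product of the first k integers (prefactor 4) is k!.
Step ratio: r(k) = -\frac{5}{7} * (k+\frac{1}{6}) (k+\frac{1}{4}) / [(k-\frac{4}{5}) (k+1)] - rational; roots negated = parameters, x = -\frac{5}{7}, C = 4.


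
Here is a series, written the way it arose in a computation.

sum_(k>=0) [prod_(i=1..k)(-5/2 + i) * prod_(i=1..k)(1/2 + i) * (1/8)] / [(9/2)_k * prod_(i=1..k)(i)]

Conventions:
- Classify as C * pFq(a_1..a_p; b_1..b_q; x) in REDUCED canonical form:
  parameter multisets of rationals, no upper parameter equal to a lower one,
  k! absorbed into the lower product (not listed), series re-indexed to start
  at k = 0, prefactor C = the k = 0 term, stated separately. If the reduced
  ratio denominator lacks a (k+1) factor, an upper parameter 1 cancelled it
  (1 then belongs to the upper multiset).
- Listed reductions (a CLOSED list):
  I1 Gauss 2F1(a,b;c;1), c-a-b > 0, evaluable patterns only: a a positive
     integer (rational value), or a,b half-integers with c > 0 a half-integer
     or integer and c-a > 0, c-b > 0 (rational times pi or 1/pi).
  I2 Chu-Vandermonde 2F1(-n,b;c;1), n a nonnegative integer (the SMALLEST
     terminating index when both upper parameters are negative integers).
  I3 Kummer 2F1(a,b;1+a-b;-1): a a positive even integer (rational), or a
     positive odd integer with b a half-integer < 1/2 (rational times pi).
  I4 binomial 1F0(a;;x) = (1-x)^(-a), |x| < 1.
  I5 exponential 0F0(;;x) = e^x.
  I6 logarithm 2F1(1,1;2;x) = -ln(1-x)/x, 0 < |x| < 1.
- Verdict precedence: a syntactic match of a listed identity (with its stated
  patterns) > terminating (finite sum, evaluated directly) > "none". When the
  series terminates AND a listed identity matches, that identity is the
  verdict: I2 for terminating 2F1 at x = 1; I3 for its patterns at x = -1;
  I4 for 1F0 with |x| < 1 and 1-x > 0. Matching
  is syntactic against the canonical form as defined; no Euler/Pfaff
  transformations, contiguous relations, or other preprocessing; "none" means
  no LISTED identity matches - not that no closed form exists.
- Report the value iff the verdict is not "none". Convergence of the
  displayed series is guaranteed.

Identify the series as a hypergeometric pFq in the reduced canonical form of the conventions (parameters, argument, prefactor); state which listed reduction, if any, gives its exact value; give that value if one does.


Classification (C = 1/8): 2F1 with upper {-3/2, 3/2}, lower {9/2}, argument x = 1. Verdict (x = 1): Gauss's theorem I1 (half-integer case) applies (x = 1; upper {-3/2, 3/2} half-integers, c = 9/2 in the evaluable pattern). Its exact value is (735/32768) * pi.

Structural cue: with t_0 = 1/8, the product of the first k integers (C = 1/8) is k!.
Term ratio: r(k) = 1 * (k-3/2) (k+3/2) / [(k+9/2) (k+1)] - rational in k. x = 1; t_0 = 1/8; negate the roots.
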